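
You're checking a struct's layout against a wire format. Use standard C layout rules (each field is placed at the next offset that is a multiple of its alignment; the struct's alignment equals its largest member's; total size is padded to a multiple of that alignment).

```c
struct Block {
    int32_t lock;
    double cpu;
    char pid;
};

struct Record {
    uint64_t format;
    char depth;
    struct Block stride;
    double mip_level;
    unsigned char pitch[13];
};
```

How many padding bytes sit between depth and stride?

Block: @0: lock [4B, align 4] → 4; +4 pad (align 8); @8: cpu [8B, align 8] → 16; @16: pid [1B, align 1] → 17; +7 tail pad (align 8); size 24, align 8
@0: format [8B, align 8] → 8
@8: depth [1B, align 1] → 9
+7 pad (align 8)
@16: stride [24B, align 8] → 40

7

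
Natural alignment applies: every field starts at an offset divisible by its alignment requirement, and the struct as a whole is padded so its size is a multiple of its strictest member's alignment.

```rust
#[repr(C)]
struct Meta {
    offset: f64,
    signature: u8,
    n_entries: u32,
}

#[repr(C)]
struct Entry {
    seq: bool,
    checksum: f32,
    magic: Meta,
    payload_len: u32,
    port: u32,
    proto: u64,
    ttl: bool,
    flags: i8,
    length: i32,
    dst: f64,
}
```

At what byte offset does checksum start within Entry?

Meta: offset at 0 (size 8, align 8) → ends 8; signature at 8 (size 1, align 1) → ends 9; pad 3 to align 4 for n_entries; n_entries at 12 (size 4, align 4) → ends 16; total 16 bytes, alignment 8
seq at 0 (size 1, align 1) → ends 1
pad 3 to align 4 for checksum
checksum at 4 (size 4, align 4) → ends 8

4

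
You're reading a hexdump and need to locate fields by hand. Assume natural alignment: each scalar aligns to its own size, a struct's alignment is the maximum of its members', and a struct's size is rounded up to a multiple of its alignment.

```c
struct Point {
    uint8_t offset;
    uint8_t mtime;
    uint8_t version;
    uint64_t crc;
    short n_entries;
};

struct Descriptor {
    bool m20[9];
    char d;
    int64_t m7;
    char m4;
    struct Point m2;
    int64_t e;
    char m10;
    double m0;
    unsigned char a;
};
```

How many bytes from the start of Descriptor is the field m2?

32

Point: @0: offset [1B, align 1] → 1; @1: mtime [1B, align 1] → 2; @2: version [1B, align 1] → 3; +5 pad (align 8); @8: crc [8B, align 8] → 16; @16: n_entries [2B, align 2] → 18; +6 tail pad (align 8); size 24, align 8
@0: m20 [9B, align 1] → 9
@9: d [1B, align 1] → 10
+6 pad (align 8)
@16: m7 [8B, align 8] → 24
@24: m4 [1B, align 1] → 25
+7 pad (align 8)
@32: m2 [24B, align 8] → 56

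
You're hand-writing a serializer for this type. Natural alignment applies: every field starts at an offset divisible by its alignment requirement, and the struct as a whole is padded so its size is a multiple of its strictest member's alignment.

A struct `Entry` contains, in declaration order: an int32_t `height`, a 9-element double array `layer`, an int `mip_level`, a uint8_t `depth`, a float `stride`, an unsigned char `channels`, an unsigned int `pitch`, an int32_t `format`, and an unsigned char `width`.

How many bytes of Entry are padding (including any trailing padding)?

17

@0: height [4B, align 4] → 4
+4 pad (align 8)
@8: layer [72B, align 8] → 80
@80: mip_level [4B, align 4] → 84
@84: depth [1B, align 1] → 85
+3 pad (align 4)
@88: stride [4B, align 4] → 92
@92: channels [1B, align 1] → 93
+3 pad (align 4)
@96: pitch [4B, align 4] → 100
@100: format [4B, align 4] → 104
@104: width [1B, align 1] → 105
+7 tail pad (align 8)
size 112, align 8
data bytes 95, size 112 → padding 17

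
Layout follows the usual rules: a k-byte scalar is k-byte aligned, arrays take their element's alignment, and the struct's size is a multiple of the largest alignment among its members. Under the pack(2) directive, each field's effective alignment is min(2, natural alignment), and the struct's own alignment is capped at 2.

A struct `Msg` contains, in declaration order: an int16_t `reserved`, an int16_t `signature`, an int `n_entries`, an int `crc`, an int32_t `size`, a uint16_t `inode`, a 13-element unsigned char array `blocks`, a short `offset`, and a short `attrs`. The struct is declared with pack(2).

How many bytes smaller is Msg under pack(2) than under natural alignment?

natural layout:
  @0: reserved [2B, align 2] → 2
  @2: signature [2B, align 2] → 4
  @4: n_entries [4B, align 4] → 8
  @8: crc [4B, align 4] → 12
  @12: size [4B, align 4] → 16
  @16: inode [2B, align 2] → 18
  @18: blocks [13B, align 1] → 31
  +1 pad (align 2)
  @32: offset [2B, align 2] → 34
  @34: attrs [2B, align 2] → 36
  size 36, align 4
packed(2) layout:
  @0: reserved [2B, align 2] → 2
  @2: signature [2B, align 2] → 4
  @4: n_entries [4B, align 2] → 8
  @8: crc [4B, align 2] → 12
  @12: size [4B, align 2] → 16
  @16: inode [2B, align 2] → 18
  @18: blocks [13B, align 1] → 31
  +1 pad (align 2)
  @32: offset [2B, align 2] → 34
  @34: attrs [2B, align 2] → 36
  size 36, align 2
36 − 36 = 0

0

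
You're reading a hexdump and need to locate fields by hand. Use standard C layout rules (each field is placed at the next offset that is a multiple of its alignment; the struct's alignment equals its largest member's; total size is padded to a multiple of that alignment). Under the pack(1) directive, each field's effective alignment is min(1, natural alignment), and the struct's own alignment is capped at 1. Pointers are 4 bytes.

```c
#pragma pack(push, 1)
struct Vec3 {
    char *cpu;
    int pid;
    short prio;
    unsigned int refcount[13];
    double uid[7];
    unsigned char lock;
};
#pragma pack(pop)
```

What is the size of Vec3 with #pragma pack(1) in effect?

119

cpu at 0 (size 4, align 1) → ends 4
pid at 4 (size 4, align 1) → ends 8
prio at 8 (size 2, align 1) → ends 10
refcount at 10 (size 52, align 1) → ends 62
uid at 62 (size 56, align 1) → ends 118
lock at 118 (size 1, align 1) → ends 119
total 119 bytes, alignment 1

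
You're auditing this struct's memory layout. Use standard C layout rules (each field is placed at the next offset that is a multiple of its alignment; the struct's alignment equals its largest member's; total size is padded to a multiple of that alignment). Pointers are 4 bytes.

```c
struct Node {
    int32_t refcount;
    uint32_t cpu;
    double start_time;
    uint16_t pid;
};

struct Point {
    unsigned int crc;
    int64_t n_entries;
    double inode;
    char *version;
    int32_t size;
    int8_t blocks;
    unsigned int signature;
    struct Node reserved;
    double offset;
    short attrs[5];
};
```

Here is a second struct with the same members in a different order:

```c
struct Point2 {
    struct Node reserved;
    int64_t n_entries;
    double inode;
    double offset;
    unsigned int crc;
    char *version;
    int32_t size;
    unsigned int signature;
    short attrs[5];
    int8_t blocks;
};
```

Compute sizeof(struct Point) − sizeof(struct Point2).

Node: refcount at 0 (size 4, align 4) → ends 4; cpu at 4 (size 4, align 4) → ends 8; start_time at 8 (size 8, align 8) → ends 16; pid at 16 (size 2, align 2) → ends 18; tail pad 6 to reach multiple of 8; total 24 bytes, alignment 8
crc at 0 (size 4, align 4) → ends 4
pad 4 to align 8 for n_entries
n_entries at 8 (size 8, align 8) → ends 16
inode at 16 (size 8, align 8) → ends 24
version at 24 (size 4, align 4) → ends 28
size at 28 (size 4, align 4) → ends 32
blocks at 32 (size 1, align 1) → ends 33
pad 3 to align 4 for signature
signature at 36 (size 4, align 4) → ends 40
reserved at 40 (size 24, align 8) → ends 64
offset at 64 (size 8, align 8) → ends 72
attrs at 72 (size 10, align 2) → ends 82
tail pad 6 to reach multiple of 8
total 88 bytes, alignment 8
— Point2 —
reserved at 0 (size 24, align 8) → ends 24
n_entries at 24 (size 8, align 8) → ends 32
inode at 32 (size 8, align 8) → ends 40
offset at 40 (size 8, align 8) → ends 48
crc at 48 (size 4, align 4) → ends 52
version at 52 (size 4, align 4) → ends 56
size at 56 (size 4, align 4) → ends 60
signature at 60 (size 4, align 4) → ends 64
attrs at 64 (size 10, align 2) → ends 74
blocks at 74 (size 1, align 1) → ends 75
tail pad 5 to reach multiple of 8
total 80 bytes, alignment 8
88 − 80 = 8

8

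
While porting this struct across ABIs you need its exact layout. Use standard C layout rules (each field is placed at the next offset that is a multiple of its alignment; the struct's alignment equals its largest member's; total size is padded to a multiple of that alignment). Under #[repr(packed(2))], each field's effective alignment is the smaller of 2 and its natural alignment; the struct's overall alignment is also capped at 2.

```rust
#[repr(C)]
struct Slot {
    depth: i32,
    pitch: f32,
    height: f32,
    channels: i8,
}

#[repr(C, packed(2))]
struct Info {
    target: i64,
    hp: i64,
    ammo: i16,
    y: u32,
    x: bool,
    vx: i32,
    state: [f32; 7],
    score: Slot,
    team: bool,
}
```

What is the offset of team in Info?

Slot: 0..4  depth  (4B, 4-aligned); 4..8  pitch  (4B, 4-aligned); 8..12  height  (4B, 4-aligned); 12..13  channels  (1B, 1-aligned); 13..16  -- tail padding (3B); sizeof = 16, alignof = 4
0..8  target  (8B, 2-aligned)
8..16  hp  (8B, 2-aligned)
16..18  ammo  (2B, 2-aligned)
18..22  y  (4B, 2-aligned)
22..23  x  (1B, 1-aligned)
23..24  -- padding (1B)
24..28  vx  (4B, 2-aligned)
28..56  state  (28B, 2-aligned)
56..72  score  (16B, 2-aligned)
72..73  team  (1B, 1-aligned)

72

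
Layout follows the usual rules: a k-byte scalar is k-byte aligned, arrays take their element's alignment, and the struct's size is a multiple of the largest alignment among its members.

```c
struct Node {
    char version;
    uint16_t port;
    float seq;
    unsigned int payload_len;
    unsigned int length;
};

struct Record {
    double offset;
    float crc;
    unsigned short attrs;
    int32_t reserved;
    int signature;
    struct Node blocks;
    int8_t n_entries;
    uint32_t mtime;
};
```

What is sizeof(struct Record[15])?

720

Node: 0..1  version  (1B, 1-aligned); 1..2  -- padding (1B); 2..4  port  (2B, 2-aligned); 4..8  seq  (4B, 4-aligned); 8..12  payload_len  (4B, 4-aligned); 12..16  length  (4B, 4-aligned); sizeof = 16, alignof = 4
0..8  offset  (8B, 8-aligned)
8..12  crc  (4B, 4-aligned)
12..14  attrs  (2B, 2-aligned)
14..16  -- padding (2B)
16..20  reserved  (4B, 4-aligned)
20..24  signature  (4B, 4-aligned)
24..40  blocks  (16B, 4-aligned)
40..41  n_entries  (1B, 1-aligned)
41..44  -- padding (3B)
44..48  mtime  (4B, 4-aligned)
sizeof = 48, alignof = 8
array of 15: 15 × 48 = 720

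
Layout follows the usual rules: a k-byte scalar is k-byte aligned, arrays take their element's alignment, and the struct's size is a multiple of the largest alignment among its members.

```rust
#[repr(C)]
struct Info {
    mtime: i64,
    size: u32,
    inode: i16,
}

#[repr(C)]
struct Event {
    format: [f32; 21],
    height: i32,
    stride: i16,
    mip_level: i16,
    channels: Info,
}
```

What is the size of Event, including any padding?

Info: mtime at 0 (size 8, align 8) → ends 8; size at 8 (size 4, align 4) → ends 12; inode at 12 (size 2, align 2) → ends 14; tail pad 2 to reach multiple of 8; total 16 bytes, alignment 8
format at 0 (size 84, align 4) → ends 84
height at 84 (size 4, align 4) → ends 88
stride at 88 (size 2, align 2) → ends 90
mip_level at 90 (size 2, align 2) → ends 92
pad 4 to align 8 for channels
channels at 96 (size 16, align 8) → ends 112
total 112 bytes, alignment 8

112 bytes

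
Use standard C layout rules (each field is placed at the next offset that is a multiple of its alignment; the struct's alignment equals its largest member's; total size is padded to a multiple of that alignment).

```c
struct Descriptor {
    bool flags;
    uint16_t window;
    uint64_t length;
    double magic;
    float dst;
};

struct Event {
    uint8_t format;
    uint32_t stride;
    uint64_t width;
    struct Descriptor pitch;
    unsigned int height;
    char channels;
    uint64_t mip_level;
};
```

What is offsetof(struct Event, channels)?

52

Descriptor: @0: flags [1B, align 1] → 1; +1 pad (align 2); @2: window [2B, align 2] → 4; +4 pad (align 8); @8: length [8B, align 8] → 16; @16: magic [8B, align 8] → 24; @24: dst [4B, align 4] → 28; +4 tail pad (align 8); size 32, align 8
@0: format [1B, align 1] → 1
+3 pad (align 4)
@4: stride [4B, align 4] → 8
@8: width [8B, align 8] → 16
@16: pitch [32B, align 8] → 48
@48: height [4B, align 4] → 52
@52: channels [1B, align 1] → 53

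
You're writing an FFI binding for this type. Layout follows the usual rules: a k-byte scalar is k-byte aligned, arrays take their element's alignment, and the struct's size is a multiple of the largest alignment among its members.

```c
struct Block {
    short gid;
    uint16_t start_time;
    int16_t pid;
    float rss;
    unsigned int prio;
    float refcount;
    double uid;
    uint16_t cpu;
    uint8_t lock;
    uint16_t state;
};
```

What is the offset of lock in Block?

gid at 0 (size 2, align 2) → ends 2
start_time at 2 (size 2, align 2) → ends 4
pid at 4 (size 2, align 2) → ends 6
pad 2 to align 4 for rss
rss at 8 (size 4, align 4) → ends 12
prio at 12 (size 4, align 4) → ends 16
refcount at 16 (size 4, align 4) → ends 20
pad 4 to align 8 for uid
uid at 24 (size 8, align 8) → ends 32
cpu at 32 (size 2, align 2) → ends 34
lock at 34 (size 1, align 1) → ends 35

34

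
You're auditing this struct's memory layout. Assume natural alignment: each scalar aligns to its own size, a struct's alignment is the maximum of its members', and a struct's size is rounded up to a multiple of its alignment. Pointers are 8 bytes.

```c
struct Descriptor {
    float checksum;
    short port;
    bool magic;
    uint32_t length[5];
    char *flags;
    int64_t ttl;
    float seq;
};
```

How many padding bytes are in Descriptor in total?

@0: checksum [4B, align 4] → 4
@4: port [2B, align 2] → 6
@6: magic [1B, align 1] → 7
+1 pad (align 4)
@8: length [20B, align 4] → 28
+4 pad (align 8)
@32: flags [8B, align 8] → 40
@40: ttl [8B, align 8] → 48
@48: seq [4B, align 4] → 52
+4 tail pad (align 8)
size 56, align 8
data bytes 47, size 56 → padding 9

9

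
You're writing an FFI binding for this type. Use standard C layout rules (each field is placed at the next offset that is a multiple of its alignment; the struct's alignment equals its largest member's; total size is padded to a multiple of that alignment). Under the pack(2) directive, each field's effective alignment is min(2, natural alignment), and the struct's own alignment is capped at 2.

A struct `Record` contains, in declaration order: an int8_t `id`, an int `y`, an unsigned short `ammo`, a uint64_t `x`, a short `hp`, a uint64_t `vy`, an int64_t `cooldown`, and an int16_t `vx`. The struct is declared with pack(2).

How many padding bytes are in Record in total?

@0: id [1B, align 1] → 1
+1 pad (align 2)
@2: y [4B, align 2] → 6
@6: ammo [2B, align 2] → 8
@8: x [8B, align 2] → 16
@16: hp [2B, align 2] → 18
@18: vy [8B, align 2] → 26
@26: cooldown [8B, align 2] → 34
@34: vx [2B, align 2] → 36
size 36, align 2
data bytes 35, size 36 → padding 1

1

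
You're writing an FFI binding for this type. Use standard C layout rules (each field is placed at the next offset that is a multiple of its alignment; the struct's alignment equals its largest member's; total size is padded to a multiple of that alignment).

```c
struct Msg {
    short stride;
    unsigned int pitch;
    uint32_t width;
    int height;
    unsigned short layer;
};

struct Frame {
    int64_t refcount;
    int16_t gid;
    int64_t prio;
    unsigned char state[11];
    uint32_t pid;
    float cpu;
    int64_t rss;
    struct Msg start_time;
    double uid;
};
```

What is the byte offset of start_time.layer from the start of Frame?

72

Msg: stride at 0 (size 2, align 2) → ends 2; pad 2 to align 4 for pitch; pitch at 4 (size 4, align 4) → ends 8; width at 8 (size 4, align 4) → ends 12; height at 12 (size 4, align 4) → ends 16; layer at 16 (size 2, align 2) → ends 18; tail pad 2 to reach multiple of 4; total 20 bytes, alignment 4
refcount at 0 (size 8, align 8) → ends 8
gid at 8 (size 2, align 2) → ends 10
pad 6 to align 8 for prio
prio at 16 (size 8, align 8) → ends 24
state at 24 (size 11, align 1) → ends 35
pad 1 to align 4 for pid
pid at 36 (size 4, align 4) → ends 40
cpu at 40 (size 4, align 4) → ends 44
pad 4 to align 8 for rss
rss at 48 (size 8, align 8) → ends 56
start_time at 56 (size 20, align 4) → ends 76
within Msg: layer at 16
56 + 16 = 72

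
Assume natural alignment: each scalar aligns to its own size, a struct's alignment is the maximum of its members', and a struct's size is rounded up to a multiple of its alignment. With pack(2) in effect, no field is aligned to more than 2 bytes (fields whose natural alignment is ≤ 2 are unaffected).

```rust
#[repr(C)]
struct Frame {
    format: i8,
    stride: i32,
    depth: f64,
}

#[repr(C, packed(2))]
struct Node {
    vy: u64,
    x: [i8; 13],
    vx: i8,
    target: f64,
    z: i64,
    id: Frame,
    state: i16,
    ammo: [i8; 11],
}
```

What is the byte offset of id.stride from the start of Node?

42

Frame: 0..1  format  (1B, 1-aligned); 1..4  -- padding (3B); 4..8  stride  (4B, 4-aligned); 8..16  depth  (8B, 8-aligned); sizeof = 16, alignof = 8
0..8  vy  (8B, 2-aligned)
8..21  x  (13B, 1-aligned)
21..22  vx  (1B, 1-aligned)
22..30  target  (8B, 2-aligned)
30..38  z  (8B, 2-aligned)
38..54  id  (16B, 2-aligned)
within Frame: stride at 4
38 + 4 = 42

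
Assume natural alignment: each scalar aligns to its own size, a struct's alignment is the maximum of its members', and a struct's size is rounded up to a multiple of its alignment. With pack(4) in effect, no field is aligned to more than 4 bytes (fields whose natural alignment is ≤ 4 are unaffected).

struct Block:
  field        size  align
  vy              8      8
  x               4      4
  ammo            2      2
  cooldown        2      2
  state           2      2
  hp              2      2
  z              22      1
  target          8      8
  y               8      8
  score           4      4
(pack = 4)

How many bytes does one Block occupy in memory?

64 bytes

0..8  vy  (8B, 4-aligned)
8..12  x  (4B, 4-aligned)
12..14  ammo  (2B, 2-aligned)
14..16  cooldown  (2B, 2-aligned)
16..18  state  (2B, 2-aligned)
18..20  hp  (2B, 2-aligned)
20..42  z  (22B, 1-aligned)
42..44  -- padding (2B)
44..52  target  (8B, 4-aligned)
52..60  y  (8B, 4-aligned)
60..64  score  (4B, 4-aligned)
sizeof = 64, alignof = 4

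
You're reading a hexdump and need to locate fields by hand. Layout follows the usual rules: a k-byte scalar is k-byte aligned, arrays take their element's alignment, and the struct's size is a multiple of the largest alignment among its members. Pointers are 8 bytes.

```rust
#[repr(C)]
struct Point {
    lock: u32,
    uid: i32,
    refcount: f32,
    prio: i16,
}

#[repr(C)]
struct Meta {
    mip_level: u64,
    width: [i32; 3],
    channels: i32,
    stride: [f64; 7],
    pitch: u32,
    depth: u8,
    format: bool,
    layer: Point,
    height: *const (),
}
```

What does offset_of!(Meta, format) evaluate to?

Point: lock at 0 (size 4, align 4) → ends 4; uid at 4 (size 4, align 4) → ends 8; refcount at 8 (size 4, align 4) → ends 12; prio at 12 (size 2, align 2) → ends 14; tail pad 2 to reach multiple of 4; total 16 bytes, alignment 4
mip_level at 0 (size 8, align 8) → ends 8
width at 8 (size 12, align 4) → ends 20
channels at 20 (size 4, align 4) → ends 24
stride at 24 (size 56, align 8) → ends 80
pitch at 80 (size 4, align 4) → ends 84
depth at 84 (size 1, align 1) → ends 85
format at 85 (size 1, align 1) → ends 86

85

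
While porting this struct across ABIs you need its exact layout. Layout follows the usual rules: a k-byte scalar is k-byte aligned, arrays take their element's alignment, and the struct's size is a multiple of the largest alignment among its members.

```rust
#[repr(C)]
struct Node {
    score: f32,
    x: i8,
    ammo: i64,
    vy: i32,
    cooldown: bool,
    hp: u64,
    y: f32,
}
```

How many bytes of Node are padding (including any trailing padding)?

0..4  score  (4B, 4-aligned)
4..5  x  (1B, 1-aligned)
5..8  -- padding (3B)
8..16  ammo  (8B, 8-aligned)
16..20  vy  (4B, 4-aligned)
20..21  cooldown  (1B, 1-aligned)
21..24  -- padding (3B)
24..32  hp  (8B, 8-aligned)
32..36  y  (4B, 4-aligned)
36..40  -- tail padding (4B)
sizeof = 40, alignof = 8
data bytes 30, size 40 → padding 10

10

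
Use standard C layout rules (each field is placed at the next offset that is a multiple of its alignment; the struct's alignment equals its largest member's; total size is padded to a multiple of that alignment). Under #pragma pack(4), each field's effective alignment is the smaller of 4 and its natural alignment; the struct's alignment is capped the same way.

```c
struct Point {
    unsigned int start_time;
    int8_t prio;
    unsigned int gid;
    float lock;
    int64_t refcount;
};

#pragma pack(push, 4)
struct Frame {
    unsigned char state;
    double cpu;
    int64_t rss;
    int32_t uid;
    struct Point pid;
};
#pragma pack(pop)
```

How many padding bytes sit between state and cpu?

3

Point: start_time at 0 (size 4, align 4) → ends 4; prio at 4 (size 1, align 1) → ends 5; pad 3 to align 4 for gid; gid at 8 (size 4, align 4) → ends 12; lock at 12 (size 4, align 4) → ends 16; refcount at 16 (size 8, align 8) → ends 24; total 24 bytes, alignment 8
state at 0 (size 1, align 1) → ends 1
pad 3 to align 4 for cpu
cpu at 4 (size 8, align 4) → ends 12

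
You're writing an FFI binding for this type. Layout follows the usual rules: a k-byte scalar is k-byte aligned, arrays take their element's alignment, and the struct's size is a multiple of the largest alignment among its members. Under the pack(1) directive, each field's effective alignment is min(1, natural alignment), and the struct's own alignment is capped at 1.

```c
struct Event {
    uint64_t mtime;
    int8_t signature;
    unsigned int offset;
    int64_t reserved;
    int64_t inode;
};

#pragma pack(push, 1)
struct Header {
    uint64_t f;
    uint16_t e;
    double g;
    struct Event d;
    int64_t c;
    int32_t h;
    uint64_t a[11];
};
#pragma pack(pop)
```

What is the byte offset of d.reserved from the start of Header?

Event: mtime at 0 (size 8, align 8) → ends 8; signature at 8 (size 1, align 1) → ends 9; pad 3 to align 4 for offset; offset at 12 (size 4, align 4) → ends 16; reserved at 16 (size 8, align 8) → ends 24; inode at 24 (size 8, align 8) → ends 32; total 32 bytes, alignment 8
f at 0 (size 8, align 1) → ends 8
e at 8 (size 2, align 1) → ends 10
g at 10 (size 8, align 1) → ends 18
d at 18 (size 32, align 1) → ends 50
within Event: reserved at 16
18 + 16 = 34

34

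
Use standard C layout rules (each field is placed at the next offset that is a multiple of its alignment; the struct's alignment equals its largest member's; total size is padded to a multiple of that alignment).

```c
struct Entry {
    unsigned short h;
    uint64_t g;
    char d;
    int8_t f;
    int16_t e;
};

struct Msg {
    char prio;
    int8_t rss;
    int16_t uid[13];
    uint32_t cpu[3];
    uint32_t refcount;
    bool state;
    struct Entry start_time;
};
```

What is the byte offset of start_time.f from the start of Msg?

Entry: @0: h [2B, align 2] → 2; +6 pad (align 8); @8: g [8B, align 8] → 16; @16: d [1B, align 1] → 17; @17: f [1B, align 1] → 18; @18: e [2B, align 2] → 20; +4 tail pad (align 8); size 24, align 8
@0: prio [1B, align 1] → 1
@1: rss [1B, align 1] → 2
@2: uid [26B, align 2] → 28
@28: cpu [12B, align 4] → 40
@40: refcount [4B, align 4] → 44
@44: state [1B, align 1] → 45
+3 pad (align 8)
@48: start_time [24B, align 8] → 72
within Entry: f at 17
48 + 17 = 65

65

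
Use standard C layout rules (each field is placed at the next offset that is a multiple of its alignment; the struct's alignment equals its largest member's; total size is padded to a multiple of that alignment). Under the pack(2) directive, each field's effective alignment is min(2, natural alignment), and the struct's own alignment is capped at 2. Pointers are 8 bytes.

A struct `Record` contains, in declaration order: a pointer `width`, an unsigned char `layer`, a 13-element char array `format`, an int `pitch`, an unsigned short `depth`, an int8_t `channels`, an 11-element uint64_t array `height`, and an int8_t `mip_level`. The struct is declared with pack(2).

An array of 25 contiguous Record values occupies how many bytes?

@0: width [8B, align 2] → 8
@8: layer [1B, align 1] → 9
@9: format [13B, align 1] → 22
@22: pitch [4B, align 2] → 26
@26: depth [2B, align 2] → 28
@28: channels [1B, align 1] → 29
+1 pad (align 2)
@30: height [88B, align 2] → 118
@118: mip_level [1B, align 1] → 119
+1 tail pad (align 2)
size 120, align 2
array of 25: 25 × 120 = 3000

3000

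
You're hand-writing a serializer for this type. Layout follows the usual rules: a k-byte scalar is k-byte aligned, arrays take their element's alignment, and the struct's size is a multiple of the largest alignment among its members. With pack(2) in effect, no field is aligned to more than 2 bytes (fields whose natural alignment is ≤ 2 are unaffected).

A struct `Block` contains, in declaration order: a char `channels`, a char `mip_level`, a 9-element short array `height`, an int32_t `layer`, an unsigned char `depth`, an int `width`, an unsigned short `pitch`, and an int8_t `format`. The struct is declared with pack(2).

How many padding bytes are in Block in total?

channels at 0 (size 1, align 1) → ends 1
mip_level at 1 (size 1, align 1) → ends 2
height at 2 (size 18, align 2) → ends 20
layer at 20 (size 4, align 2) → ends 24
depth at 24 (size 1, align 1) → ends 25
pad 1 to align 2 for width
width at 26 (size 4, align 2) → ends 30
pitch at 30 (size 2, align 2) → ends 32
format at 32 (size 1, align 1) → ends 33
tail pad 1 to reach multiple of 2
total 34 bytes, alignment 2
data bytes 32, size 34 → padding 2

2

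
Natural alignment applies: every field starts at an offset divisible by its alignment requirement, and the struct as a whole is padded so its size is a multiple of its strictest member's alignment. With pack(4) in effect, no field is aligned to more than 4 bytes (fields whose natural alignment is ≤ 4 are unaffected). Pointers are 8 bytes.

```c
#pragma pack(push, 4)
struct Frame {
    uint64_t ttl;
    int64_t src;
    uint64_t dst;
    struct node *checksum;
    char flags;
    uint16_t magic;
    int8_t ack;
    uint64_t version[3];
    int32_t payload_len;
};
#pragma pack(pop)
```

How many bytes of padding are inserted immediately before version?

3

ttl at 0 (size 8, align 4) → ends 8
src at 8 (size 8, align 4) → ends 16
dst at 16 (size 8, align 4) → ends 24
checksum at 24 (size 8, align 4) → ends 32
flags at 32 (size 1, align 1) → ends 33
pad 1 to align 2 for magic
magic at 34 (size 2, align 2) → ends 36
ack at 36 (size 1, align 1) → ends 37
pad 3 to align 4 for version
version at 40 (size 24, align 4) → ends 64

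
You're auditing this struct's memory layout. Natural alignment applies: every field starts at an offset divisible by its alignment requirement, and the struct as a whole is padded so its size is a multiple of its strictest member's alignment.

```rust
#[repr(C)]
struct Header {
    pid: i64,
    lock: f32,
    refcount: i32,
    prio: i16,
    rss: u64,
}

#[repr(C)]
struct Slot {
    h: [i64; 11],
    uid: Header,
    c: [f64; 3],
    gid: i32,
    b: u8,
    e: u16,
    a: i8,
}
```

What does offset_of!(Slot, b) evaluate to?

148

Header: @0: pid [8B, align 8] → 8; @8: lock [4B, align 4] → 12; @12: refcount [4B, align 4] → 16; @16: prio [2B, align 2] → 18; +6 pad (align 8); @24: rss [8B, align 8] → 32; size 32, align 8
@0: h [88B, align 8] → 88
@88: uid [32B, align 8] → 120
@120: c [24B, align 8] → 144
@144: gid [4B, align 4] → 148
@148: b [1B, align 1] → 149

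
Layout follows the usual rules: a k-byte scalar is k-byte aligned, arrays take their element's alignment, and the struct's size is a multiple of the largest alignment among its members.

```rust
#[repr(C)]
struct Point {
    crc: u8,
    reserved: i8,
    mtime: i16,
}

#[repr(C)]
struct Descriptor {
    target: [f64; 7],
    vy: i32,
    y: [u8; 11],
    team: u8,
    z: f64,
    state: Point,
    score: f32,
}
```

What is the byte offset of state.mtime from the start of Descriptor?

82

Point: @0: crc [1B, align 1] → 1; @1: reserved [1B, align 1] → 2; @2: mtime [2B, align 2] → 4; size 4, align 2
@0: target [56B, align 8] → 56
@56: vy [4B, align 4] → 60
@60: y [11B, align 1] → 71
@71: team [1B, align 1] → 72
@72: z [8B, align 8] → 80
@80: state [4B, align 2] → 84
within Point: mtime at 2
80 + 2 = 82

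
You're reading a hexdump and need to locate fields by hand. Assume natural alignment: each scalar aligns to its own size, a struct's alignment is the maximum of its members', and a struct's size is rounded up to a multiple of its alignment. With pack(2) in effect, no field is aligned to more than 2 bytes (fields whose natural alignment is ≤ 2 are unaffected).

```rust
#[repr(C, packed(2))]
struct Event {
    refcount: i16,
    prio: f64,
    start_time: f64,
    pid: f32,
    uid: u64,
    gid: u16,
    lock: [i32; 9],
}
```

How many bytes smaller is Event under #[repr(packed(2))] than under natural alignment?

natural layout:
  refcount at 0 (size 2, align 2) → ends 2
  pad 6 to align 8 for prio
  prio at 8 (size 8, align 8) → ends 16
  start_time at 16 (size 8, align 8) → ends 24
  pid at 24 (size 4, align 4) → ends 28
  pad 4 to align 8 for uid
  uid at 32 (size 8, align 8) → ends 40
  gid at 40 (size 2, align 2) → ends 42
  pad 2 to align 4 for lock
  lock at 44 (size 36, align 4) → ends 80
  total 80 bytes, alignment 8
packed(2) layout:
  refcount at 0 (size 2, align 2) → ends 2
  prio at 2 (size 8, align 2) → ends 10
  start_time at 10 (size 8, align 2) → ends 18
  pid at 18 (size 4, align 2) → ends 22
  uid at 22 (size 8, align 2) → ends 30
  gid at 30 (size 2, align 2) → ends 32
  lock at 32 (size 36, align 2) → ends 68
  total 68 bytes, alignment 2
80 − 68 = 12

12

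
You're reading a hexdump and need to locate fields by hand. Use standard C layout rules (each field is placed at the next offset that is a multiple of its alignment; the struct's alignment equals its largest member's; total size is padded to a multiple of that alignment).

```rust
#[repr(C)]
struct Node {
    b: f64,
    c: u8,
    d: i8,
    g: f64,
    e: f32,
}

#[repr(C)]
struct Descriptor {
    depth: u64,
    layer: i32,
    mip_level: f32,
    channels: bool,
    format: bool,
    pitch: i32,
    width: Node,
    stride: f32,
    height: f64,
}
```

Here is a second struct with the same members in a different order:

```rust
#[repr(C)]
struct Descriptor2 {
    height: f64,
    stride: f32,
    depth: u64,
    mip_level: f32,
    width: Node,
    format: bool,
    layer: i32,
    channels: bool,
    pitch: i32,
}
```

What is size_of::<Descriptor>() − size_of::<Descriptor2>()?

Node: @0: b [8B, align 8] → 8; @8: c [1B, align 1] → 9; @9: d [1B, align 1] → 10; +6 pad (align 8); @16: g [8B, align 8] → 24; @24: e [4B, align 4] → 28; +4 tail pad (align 8); size 32, align 8
@0: depth [8B, align 8] → 8
@8: layer [4B, align 4] → 12
@12: mip_level [4B, align 4] → 16
@16: channels [1B, align 1] → 17
@17: format [1B, align 1] → 18
+2 pad (align 4)
@20: pitch [4B, align 4] → 24
@24: width [32B, align 8] → 56
@56: stride [4B, align 4] → 60
+4 pad (align 8)
@64: height [8B, align 8] → 72
size 72, align 8
— Descriptor2 —
@0: height [8B, align 8] → 8
@8: stride [4B, align 4] → 12
+4 pad (align 8)
@16: depth [8B, align 8] → 24
@24: mip_level [4B, align 4] → 28
+4 pad (align 8)
@32: width [32B, align 8] → 64
@64: format [1B, align 1] → 65
+3 pad (align 4)
@68: layer [4B, align 4] → 72
@72: channels [1B, align 1] → 73
+3 pad (align 4)
@76: pitch [4B, align 4] → 80
size 80, align 8
72 − 80 = -8

-8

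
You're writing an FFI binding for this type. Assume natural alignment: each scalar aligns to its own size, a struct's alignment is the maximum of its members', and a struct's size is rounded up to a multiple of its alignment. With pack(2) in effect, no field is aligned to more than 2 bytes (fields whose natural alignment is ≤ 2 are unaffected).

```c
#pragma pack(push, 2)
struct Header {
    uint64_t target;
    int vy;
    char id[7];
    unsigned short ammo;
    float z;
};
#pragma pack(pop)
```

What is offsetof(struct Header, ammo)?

20

target at 0 (size 8, align 2) → ends 8
vy at 8 (size 4, align 2) → ends 12
id at 12 (size 7, align 1) → ends 19
pad 1 to align 2 for ammo
ammo at 20 (size 2, align 2) → ends 22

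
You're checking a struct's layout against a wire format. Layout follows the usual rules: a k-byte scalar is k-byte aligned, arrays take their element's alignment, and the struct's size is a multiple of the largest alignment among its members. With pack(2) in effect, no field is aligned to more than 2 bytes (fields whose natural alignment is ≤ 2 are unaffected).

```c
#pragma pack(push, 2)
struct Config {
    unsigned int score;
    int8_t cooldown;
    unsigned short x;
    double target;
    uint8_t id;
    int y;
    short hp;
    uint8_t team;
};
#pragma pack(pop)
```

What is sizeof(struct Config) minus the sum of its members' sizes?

3

@0: score [4B, align 2] → 4
@4: cooldown [1B, align 1] → 5
+1 pad (align 2)
@6: x [2B, align 2] → 8
@8: target [8B, align 2] → 16
@16: id [1B, align 1] → 17
+1 pad (align 2)
@18: y [4B, align 2] → 22
@22: hp [2B, align 2] → 24
@24: team [1B, align 1] → 25
+1 tail pad (align 2)
size 26, align 2
data bytes 23, size 26 → padding 3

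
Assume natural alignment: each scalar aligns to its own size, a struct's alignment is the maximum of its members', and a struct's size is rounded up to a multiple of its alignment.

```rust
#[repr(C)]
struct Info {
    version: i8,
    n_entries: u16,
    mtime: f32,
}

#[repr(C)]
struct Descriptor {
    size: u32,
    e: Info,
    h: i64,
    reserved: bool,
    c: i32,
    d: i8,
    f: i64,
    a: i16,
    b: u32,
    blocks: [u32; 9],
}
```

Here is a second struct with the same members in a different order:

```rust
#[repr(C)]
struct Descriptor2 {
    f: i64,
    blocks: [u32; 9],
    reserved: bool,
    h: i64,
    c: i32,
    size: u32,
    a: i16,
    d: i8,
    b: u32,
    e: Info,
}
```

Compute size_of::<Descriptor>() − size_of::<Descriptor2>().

16

Info: version at 0 (size 1, align 1) → ends 1; pad 1 to align 2 for n_entries; n_entries at 2 (size 2, align 2) → ends 4; mtime at 4 (size 4, align 4) → ends 8; total 8 bytes, alignment 4
size at 0 (size 4, align 4) → ends 4
e at 4 (size 8, align 4) → ends 12
pad 4 to align 8 for h
h at 16 (size 8, align 8) → ends 24
reserved at 24 (size 1, align 1) → ends 25
pad 3 to align 4 for c
c at 28 (size 4, align 4) → ends 32
d at 32 (size 1, align 1) → ends 33
pad 7 to align 8 for f
f at 40 (size 8, align 8) → ends 48
a at 48 (size 2, align 2) → ends 50
pad 2 to align 4 for b
b at 52 (size 4, align 4) → ends 56
blocks at 56 (size 36, align 4) → ends 92
tail pad 4 to reach multiple of 8
total 96 bytes, alignment 8
— Descriptor2 —
f at 0 (size 8, align 8) → ends 8
blocks at 8 (size 36, align 4) → ends 44
reserved at 44 (size 1, align 1) → ends 45
pad 3 to align 8 for h
h at 48 (size 8, align 8) → ends 56
c at 56 (size 4, align 4) → ends 60
size at 60 (size 4, align 4) → ends 64
a at 64 (size 2, align 2) → ends 66
d at 66 (size 1, align 1) → ends 67
pad 1 to align 4 for b
b at 68 (size 4, align 4) → ends 72
e at 72 (size 8, align 4) → ends 80
total 80 bytes, alignment 8
96 − 80 = 16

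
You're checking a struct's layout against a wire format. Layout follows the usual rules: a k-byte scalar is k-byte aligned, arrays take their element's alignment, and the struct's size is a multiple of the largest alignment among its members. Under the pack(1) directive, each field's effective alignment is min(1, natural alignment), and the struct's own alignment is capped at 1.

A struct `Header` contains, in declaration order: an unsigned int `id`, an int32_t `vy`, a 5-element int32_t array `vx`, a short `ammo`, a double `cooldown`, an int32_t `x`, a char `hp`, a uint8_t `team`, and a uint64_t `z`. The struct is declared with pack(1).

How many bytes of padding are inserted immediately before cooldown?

@0: id [4B, align 1] → 4
@4: vy [4B, align 1] → 8
@8: vx [20B, align 1] → 28
@28: ammo [2B, align 1] → 30
@30: cooldown [8B, align 1] → 38

0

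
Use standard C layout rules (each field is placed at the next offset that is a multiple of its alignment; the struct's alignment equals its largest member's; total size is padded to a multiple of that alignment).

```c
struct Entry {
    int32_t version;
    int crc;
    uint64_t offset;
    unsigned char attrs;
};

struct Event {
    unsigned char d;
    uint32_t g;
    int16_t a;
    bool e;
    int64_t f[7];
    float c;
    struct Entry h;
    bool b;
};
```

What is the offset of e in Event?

10

Entry: version at 0 (size 4, align 4) → ends 4; crc at 4 (size 4, align 4) → ends 8; offset at 8 (size 8, align 8) → ends 16; attrs at 16 (size 1, align 1) → ends 17; tail pad 7 to reach multiple of 8; total 24 bytes, alignment 8
d at 0 (size 1, align 1) → ends 1
pad 3 to align 4 for g
g at 4 (size 4, align 4) → ends 8
a at 8 (size 2, align 2) → ends 10
e at 10 (size 1, align 1) → ends 11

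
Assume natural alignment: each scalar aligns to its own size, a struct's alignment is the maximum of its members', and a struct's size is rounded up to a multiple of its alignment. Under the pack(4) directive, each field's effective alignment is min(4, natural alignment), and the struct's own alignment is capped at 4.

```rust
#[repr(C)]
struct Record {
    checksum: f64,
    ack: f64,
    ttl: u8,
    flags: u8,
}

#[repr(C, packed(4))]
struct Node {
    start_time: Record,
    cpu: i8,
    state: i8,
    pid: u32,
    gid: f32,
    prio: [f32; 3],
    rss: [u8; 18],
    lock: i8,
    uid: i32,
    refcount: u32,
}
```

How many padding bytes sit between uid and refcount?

0

Record: 0..8  checksum  (8B, 8-aligned); 8..16  ack  (8B, 8-aligned); 16..17  ttl  (1B, 1-aligned); 17..18  flags  (1B, 1-aligned); 18..24  -- tail padding (6B); sizeof = 24, alignof = 8
0..24  start_time  (24B, 4-aligned)
24..25  cpu  (1B, 1-aligned)
25..26  state  (1B, 1-aligned)
26..28  -- padding (2B)
28..32  pid  (4B, 4-aligned)
32..36  gid  (4B, 4-aligned)
36..48  prio  (12B, 4-aligned)
48..66  rss  (18B, 1-aligned)
66..67  lock  (1B, 1-aligned)
67..68  -- padding (1B)
68..72  uid  (4B, 4-aligned)
72..76  refcount  (4B, 4-aligned)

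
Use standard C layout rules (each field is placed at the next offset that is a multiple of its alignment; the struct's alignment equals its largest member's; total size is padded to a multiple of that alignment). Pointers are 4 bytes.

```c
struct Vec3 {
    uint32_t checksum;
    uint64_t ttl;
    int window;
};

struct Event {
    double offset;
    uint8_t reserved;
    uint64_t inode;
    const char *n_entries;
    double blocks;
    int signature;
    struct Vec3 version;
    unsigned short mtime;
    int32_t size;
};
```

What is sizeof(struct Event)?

80 bytes

Vec3: checksum at 0 (size 4, align 4) → ends 4; pad 4 to align 8 for ttl; ttl at 8 (size 8, align 8) → ends 16; window at 16 (size 4, align 4) → ends 20; tail pad 4 to reach multiple of 8; total 24 bytes, alignment 8
offset at 0 (size 8, align 8) → ends 8
reserved at 8 (size 1, align 1) → ends 9
pad 7 to align 8 for inode
inode at 16 (size 8, align 8) → ends 24
n_entries at 24 (size 4, align 4) → ends 28
pad 4 to align 8 for blocks
blocks at 32 (size 8, align 8) → ends 40
signature at 40 (size 4, align 4) → ends 44
pad 4 to align 8 for version
version at 48 (size 24, align 8) → ends 72
mtime at 72 (size 2, align 2) → ends 74
pad 2 to align 4 for size
size at 76 (size 4, align 4) → ends 80
total 80 bytes, alignment 8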